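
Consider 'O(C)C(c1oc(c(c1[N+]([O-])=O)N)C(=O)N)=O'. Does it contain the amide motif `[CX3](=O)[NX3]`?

Yes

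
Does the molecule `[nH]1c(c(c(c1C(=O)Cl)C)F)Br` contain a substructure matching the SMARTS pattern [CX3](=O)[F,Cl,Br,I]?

Yes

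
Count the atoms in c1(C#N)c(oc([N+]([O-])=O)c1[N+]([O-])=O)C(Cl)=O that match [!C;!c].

10

Check the 16 heavy atoms by environment: 1× o (aromatic) → match; 4× c (aromatic) → no; 2× C → no; 3× O → match; 1× Cl → match; 2× N (charge +1) → match; 2× O (charge -1) → match; 1× N → match.
Summing the matching environments: 1 + 3 + 1 + 2 + 2 + 1 = 10 matching atoms.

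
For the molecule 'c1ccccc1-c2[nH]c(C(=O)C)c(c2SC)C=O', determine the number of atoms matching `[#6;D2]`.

The query [#6;D2] means: any carbon bonded to exactly two heavy atoms.
Check the 18 heavy atoms by environment: 1× n (aromatic, D2) → no; 5× c (aromatic, D3) → no; 1× C (D2) → match; 2× O (D1) → no; 5× c (aromatic, D2) → match; 1× S (D2) → no; 2× C (D1) → no; 1× C (D3) → no.
Summing the matching environments: 1 + 5 = 6 matching atoms.

6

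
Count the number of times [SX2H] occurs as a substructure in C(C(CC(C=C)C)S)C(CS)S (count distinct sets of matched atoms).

[SX2H] is the SMARTS for a thiol: an aliphatic sulfur with two connections, one being H.
The molecule carries 3 separate instances of a thiol (-SH) meeting every constraint; each maps to a distinct set of atoms, giving 3 matches.

3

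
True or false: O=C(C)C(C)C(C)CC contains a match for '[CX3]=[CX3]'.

False

The pattern [CX3]=[CX3] describes a non-aromatic C=C double bond between two sp2 carbons — an alkene.
The closest candidate here is an ethyl group (-CH2CH3), but its C-C bond is a single bond between CX4 carbons, not CX3=CX3. No other fragment satisfies the full query, so there is no match.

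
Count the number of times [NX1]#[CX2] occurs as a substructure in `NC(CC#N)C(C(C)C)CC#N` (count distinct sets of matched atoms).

[NX1]#[CX2] is the SMARTS for a nitrile: a nitrogen triple-bonded to a two-connected carbon.
The molecule carries 2 separate instances of a nitrile (-C#N) meeting every constraint; each maps to a distinct set of atoms, giving 2 matches.

2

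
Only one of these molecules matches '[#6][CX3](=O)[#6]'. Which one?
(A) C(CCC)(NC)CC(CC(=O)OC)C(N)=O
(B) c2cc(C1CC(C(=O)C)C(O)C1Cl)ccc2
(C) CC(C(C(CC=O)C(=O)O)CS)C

B

[#6][CX3](=O)[#6] describes a carbonyl carbon (no H) flanked by two carbons (a ketone).
(A) has a methyl-ester group (-C(=O)OCH3) but one neighbour of the carbonyl carbon is O, not C.
(B) contains an acetyl/ketone group (-C(=O)CH3), which satisfies every atom and bond constraint.
(C) has an aldehyde (-CHO) but the carbonyl carbon has H1, so it is not flanked by two carbons.
So the answer is (B).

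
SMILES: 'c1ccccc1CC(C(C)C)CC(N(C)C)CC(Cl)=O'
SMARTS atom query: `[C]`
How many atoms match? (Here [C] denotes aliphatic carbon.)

11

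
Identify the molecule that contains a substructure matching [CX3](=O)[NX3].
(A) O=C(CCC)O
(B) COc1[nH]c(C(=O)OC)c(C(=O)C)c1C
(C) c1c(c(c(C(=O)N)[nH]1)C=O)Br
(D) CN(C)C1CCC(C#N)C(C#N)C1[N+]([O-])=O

C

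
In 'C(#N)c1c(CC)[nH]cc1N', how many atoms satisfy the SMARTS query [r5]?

5

The query [r5] means: r5 matches atoms in a five-membered ring.
Check the 10 heavy atoms by environment: 1× n (aromatic, in 5-ring) → match; 4× c (aromatic, in 5-ring) → match; 3× C (acyclic) → no; 2× N (acyclic) → no.
Summing the matching environments: 1 + 4 = 5 matching atoms.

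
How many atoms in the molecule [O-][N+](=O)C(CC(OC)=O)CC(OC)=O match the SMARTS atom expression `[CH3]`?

The query [CH3] means: aliphatic carbon with exactly three hydrogens.
Check the 14 heavy atoms by environment: 2× C (H2) → no; 1× C (H1) → no; 2× C (H0) → no; 5× O (H0) → no; 2× C (H3) → match; 1× N (charge +1, H0) → no; 1× O (charge -1, H0) → no.
That gives 2 matching atoms.

2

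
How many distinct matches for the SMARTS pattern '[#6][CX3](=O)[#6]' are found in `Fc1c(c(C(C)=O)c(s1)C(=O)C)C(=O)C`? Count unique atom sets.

3

[#6][CX3](=O)[#6] is the SMARTS for a ketone: a carbonyl carbon (no H) flanked by two carbons.
The molecule carries 3 separate instances of an acetyl/ketone group (-C(=O)CH3) meeting every constraint; each maps to a distinct set of atoms, giving 3 matches.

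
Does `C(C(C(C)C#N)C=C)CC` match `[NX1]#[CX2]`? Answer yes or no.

Yes

The pattern [NX1]#[CX2] describes a nitrogen triple-bonded to a two-connected carbon — a nitrile.
The molecule carries a nitrile (-C#N), whose atoms satisfy every constraint of the query, so the pattern matches.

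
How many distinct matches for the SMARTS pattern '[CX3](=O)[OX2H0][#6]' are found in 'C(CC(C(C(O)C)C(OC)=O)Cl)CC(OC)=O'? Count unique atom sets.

[CX3](=O)[OX2H0][#6] is the SMARTS for an ester: a carbonyl carbon bonded to an oxygen that is itself bonded to carbon (no H on that O).
The molecule carries 2 separate instances of a methyl-ester group (-C(=O)OCH3) meeting every constraint; each maps to a distinct set of atoms, giving 2 matches.

2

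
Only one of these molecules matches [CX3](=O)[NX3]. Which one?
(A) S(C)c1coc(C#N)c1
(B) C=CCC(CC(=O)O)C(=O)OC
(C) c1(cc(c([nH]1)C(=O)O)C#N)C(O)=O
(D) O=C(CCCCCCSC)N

D

[CX3](=O)[NX3] describes a carbonyl carbon bonded to a trivalent nitrogen (an amide).
(A) has a nitrile (-C#N) but the nitrile N is NX1 (triple-bonded), not NX3.
(B) has a methyl-ester group (-C(=O)OCH3) but the carbonyl is bonded to O, not to an NX3 nitrogen.
(C) has a carboxylic acid group (-C(=O)OH) but the carbonyl is bonded to O, not to an NX3 nitrogen.
(D) contains a primary amide (-C(=O)NH2), which satisfies every atom and bond constraint.
So the answer is (D).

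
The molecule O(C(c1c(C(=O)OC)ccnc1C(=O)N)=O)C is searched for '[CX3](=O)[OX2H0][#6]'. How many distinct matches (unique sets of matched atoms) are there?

2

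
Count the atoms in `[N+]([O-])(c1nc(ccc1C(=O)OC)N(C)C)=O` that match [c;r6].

5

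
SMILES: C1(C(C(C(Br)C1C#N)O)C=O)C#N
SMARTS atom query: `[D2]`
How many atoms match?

3

The query [D2] means: atom with exactly two heavy-atom neighbours.
Check the 13 heavy atoms by environment: 5× C (D3) → no; 2× O (D1) → no; 3× C (D2) → match; 2× N (D1) → no; 1× Br (D1) → no.
That gives 3 matching atoms.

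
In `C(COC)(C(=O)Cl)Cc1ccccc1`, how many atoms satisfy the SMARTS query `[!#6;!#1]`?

3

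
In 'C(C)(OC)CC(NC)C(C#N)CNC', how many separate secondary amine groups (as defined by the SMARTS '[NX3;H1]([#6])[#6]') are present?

[NX3;H1]([#6])[#6] is the SMARTS for a secondary amine: a trivalent nitrogen with one H, bonded to two carbons.
The molecule carries 2 separate instances of an N-methylamino group (-NHCH3) meeting every constraint; each maps to a distinct set of atoms, giving 2 matches.

2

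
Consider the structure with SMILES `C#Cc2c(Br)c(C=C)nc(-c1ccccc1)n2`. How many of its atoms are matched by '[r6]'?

The query [r6] means: r6 matches atoms in a six-membered ring.
Check the 17 heavy atoms by environment: 2× n (aromatic, in 6-ring) → match; 10× c (aromatic, in 6-ring) → match; 4× C (acyclic) → no; 1× Br (acyclic) → no.
Summing the matching environments: 2 + 10 = 12 matching atoms.

12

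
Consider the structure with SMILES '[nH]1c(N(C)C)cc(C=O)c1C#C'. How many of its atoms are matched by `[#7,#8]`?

3

Check the 12 heavy atoms by environment: 1× n (aromatic) → match; 4× c (aromatic) → no; 5× C → no; 1× N → match; 1× O → match.
Summing the matching environments: 1 + 1 + 1 = 3 matching atoms.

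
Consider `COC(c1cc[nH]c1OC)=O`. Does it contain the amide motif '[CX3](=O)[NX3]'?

The pattern [CX3](=O)[NX3] describes a carbonyl carbon bonded to a trivalent nitrogen — an amide.
The closest candidate here is a methyl-ester group (-C(=O)OCH3), but the carbonyl is bonded to O, not to an NX3 nitrogen. No other fragment satisfies the full query, so there is no match.

No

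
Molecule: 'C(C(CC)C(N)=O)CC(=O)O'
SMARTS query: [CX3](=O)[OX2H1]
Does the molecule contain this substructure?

The pattern [CX3](=O)[OX2H1] describes an sp2 carbon double-bonded to O and single-bonded to an -OH oxygen — a carboxylic acid.
The molecule carries a carboxylic acid group (-C(=O)OH), whose atoms satisfy every constraint of the query, so the pattern matches.

Yes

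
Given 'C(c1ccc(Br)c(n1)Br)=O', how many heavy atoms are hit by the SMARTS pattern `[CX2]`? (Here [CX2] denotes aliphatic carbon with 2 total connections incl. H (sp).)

Check the 10 heavy atoms by environment: 1× n (aromatic, X2) → no; 5× c (aromatic, X3) → no; 2× Br (X1) → no; 1× C (X3) → no; 1× O (X1) → no.
No environment satisfies the query, so 0 matching atoms.

0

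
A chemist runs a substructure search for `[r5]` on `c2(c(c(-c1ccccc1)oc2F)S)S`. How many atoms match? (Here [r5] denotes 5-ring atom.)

5

The query [r5] means: r5 matches atoms in a five-membered ring.
Check the 14 heavy atoms by environment: 1× o (aromatic, in 5-ring) → match; 4× c (aromatic, in 5-ring) → match; 1× F (acyclic) → no; 6× c (aromatic, in 6-ring) → no; 2× S (acyclic) → no.
Summing the matching environments: 1 + 4 = 5 matching atoms.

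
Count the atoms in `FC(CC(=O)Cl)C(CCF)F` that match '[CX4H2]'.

3

The query [CX4H2] means: sp3 carbon (X4) with exactly two hydrogens.
Check the 11 heavy atoms by environment: 3× C (H2, X4) → match; 2× C (H1, X4) → no; 3× F (H0, X1) → no; 1× C (H0, X3) → no; 1× O (H0, X1) → no; 1× Cl (H0, X1) → no.
That gives 3 matching atoms.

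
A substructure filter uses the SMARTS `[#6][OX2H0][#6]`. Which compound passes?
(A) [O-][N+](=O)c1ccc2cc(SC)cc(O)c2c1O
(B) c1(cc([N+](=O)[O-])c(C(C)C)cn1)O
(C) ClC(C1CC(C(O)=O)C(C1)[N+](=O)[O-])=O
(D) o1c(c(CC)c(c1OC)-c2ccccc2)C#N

[#6][OX2H0][#6] describes an aliphatic oxygen bridging two carbons with no H on the oxygen (an ether).
(A) has a hydroxyl group (-OH) but the oxygen has H1, not H0 bridging two carbons.
(B) has a hydroxyl group (-OH) but the oxygen has H1, not H0 bridging two carbons.
(C) has a carboxylic acid group (-C(=O)OH) but the -OH oxygen has H1; the =O is OX1, not OX2.
(D) contains a methoxy ether (-OCH3), which satisfies every atom and bond constraint.
So the answer is (D).

D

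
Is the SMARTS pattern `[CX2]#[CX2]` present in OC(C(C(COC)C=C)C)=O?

The pattern [CX2]#[CX2] describes a carbon-carbon triple bond — an alkyne.
The closest candidate here is a vinyl group (-CH=CH2), but the C=C is a double bond; both carbons are CX3, not CX2. No other fragment satisfies the full query, so there is no match.

No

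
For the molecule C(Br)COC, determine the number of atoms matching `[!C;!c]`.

The query [!C;!c] means: neither aliphatic nor aromatic carbon — same as [!#6].
Check the 5 heavy atoms by environment: 3× C → no; 1× O → match; 1× Br → match.
Summing the matching environments: 1 + 1 = 2 matching atoms.

2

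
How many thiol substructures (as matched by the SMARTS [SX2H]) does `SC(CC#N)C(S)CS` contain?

[SX2H] is the SMARTS for a thiol: an aliphatic sulfur with two connections, one being H.
The molecule carries 3 separate instances of a thiol (-SH) meeting every constraint; each maps to a distinct set of atoms, giving 3 matches.

3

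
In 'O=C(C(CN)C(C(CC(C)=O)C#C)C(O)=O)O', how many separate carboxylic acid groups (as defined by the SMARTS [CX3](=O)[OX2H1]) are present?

2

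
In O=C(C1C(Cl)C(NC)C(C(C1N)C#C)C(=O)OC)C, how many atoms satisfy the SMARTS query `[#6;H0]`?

3

The query [#6;H0] means: any carbon with no attached hydrogen.
Check the 19 heavy atoms by environment: 7× C (H1) → no; 1× N (H1) → no; 3× C (H3) → no; 3× C (H0) → match; 1× Cl (H0) → no; 3× O (H0) → no; 1× N (H2) → no.
That gives 3 matching atoms.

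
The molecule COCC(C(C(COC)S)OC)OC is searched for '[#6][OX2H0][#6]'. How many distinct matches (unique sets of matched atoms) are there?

4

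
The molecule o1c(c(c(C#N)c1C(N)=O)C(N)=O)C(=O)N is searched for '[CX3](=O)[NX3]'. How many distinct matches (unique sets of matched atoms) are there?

[CX3](=O)[NX3] is the SMARTS for an amide: a carbonyl carbon bonded to a trivalent nitrogen.
The molecule carries 3 separate instances of a primary amide (-C(=O)NH2) meeting every constraint; each maps to a distinct set of atoms, giving 3 matches.

3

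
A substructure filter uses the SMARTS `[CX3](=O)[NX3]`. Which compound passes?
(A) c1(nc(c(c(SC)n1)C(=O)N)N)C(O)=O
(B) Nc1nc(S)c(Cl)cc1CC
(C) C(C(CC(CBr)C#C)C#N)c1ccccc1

A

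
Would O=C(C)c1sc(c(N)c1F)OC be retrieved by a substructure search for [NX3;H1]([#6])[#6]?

The pattern [NX3;H1]([#6])[#6] describes a trivalent nitrogen with one H, bonded to two carbons — a secondary amine.
The closest candidate here is a primary amino group (-NH2), but the nitrogen has H2 and only one carbon neighbour. No other fragment satisfies the full query, so there is no match.

No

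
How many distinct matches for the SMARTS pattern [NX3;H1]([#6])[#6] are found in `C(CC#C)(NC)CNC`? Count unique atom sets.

[NX3;H1]([#6])[#6] is the SMARTS for a secondary amine: a trivalent nitrogen with one H, bonded to two carbons.
The molecule carries 2 separate instances of an N-methylamino group (-NHCH3) meeting every constraint; each maps to a distinct set of atoms, giving 2 matches.

2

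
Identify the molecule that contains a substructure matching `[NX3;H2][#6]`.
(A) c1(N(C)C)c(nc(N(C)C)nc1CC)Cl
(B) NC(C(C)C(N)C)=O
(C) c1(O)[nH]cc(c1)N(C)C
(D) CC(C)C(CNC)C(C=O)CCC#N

[NX3;H2][#6] describes a trivalent nitrogen with two H attached to carbon (a primary amine).
(A) has a dimethylamino group (-N(CH3)2) but the nitrogen has H0, not H2.
(B) contains a primary amino group (-NH2), which satisfies every atom and bond constraint.
(C) has a dimethylamino group (-N(CH3)2) but the nitrogen has H0, not H2.
(D) has a nitrile (-C#N) but the nitrogen is NX1 (triple-bonded), not NX3 with two H.
So the answer is (B).

B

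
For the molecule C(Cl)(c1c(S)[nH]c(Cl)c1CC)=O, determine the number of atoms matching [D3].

5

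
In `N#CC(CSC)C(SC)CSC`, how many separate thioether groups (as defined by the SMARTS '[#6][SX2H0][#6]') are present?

[#6][SX2H0][#6] is the SMARTS for a thioether: an aliphatic sulfur bridging two carbons with no H on the sulfur.
The molecule carries 3 separate instances of a methylthio ether (-SCH3) meeting every constraint; each maps to a distinct set of atoms, giving 3 matches.

3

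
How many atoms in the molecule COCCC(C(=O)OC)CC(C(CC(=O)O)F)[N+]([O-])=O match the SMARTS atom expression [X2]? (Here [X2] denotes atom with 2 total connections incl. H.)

The query [X2] means: any atom with exactly two total connections (bonds + H).
Check the 20 heavy atoms by environment: 9× C (X4) → no; 1× N (charge +1, X3) → no; 1× O (charge -1, X1) → no; 3× O (X1) → no; 2× C (X3) → no; 3× O (X2) → match; 1× F (X1) → no.
That gives 3 matching atoms.

3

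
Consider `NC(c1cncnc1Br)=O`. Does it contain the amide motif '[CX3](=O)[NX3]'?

The pattern [CX3](=O)[NX3] describes a carbonyl carbon bonded to a trivalent nitrogen — an amide.
The molecule carries a primary amide (-C(=O)NH2), whose atoms satisfy every constraint of the query, so the pattern matches.

Yes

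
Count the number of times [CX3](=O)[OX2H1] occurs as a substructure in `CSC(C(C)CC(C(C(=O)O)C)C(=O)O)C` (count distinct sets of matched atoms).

2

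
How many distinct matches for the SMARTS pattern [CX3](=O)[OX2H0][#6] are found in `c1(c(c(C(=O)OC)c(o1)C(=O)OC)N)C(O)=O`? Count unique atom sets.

2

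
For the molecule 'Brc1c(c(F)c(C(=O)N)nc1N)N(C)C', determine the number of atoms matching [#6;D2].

Check the 15 heavy atoms by environment: 1× n (aromatic, D2) → no; 5× c (aromatic, D3) → no; 1× N (D3) → no; 2× C (D1) → no; 2× N (D1) → no; 1× Br (D1) → no; 1× C (D3) → no; 1× O (D1) → no; 1× F (D1) → no.
No environment satisfies the query, so 0 matching atoms.

0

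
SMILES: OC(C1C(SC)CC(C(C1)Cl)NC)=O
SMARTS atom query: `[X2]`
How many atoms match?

2

Check the 14 heavy atoms by environment: 8× C (X4) → no; 1× N (X3) → no; 1× C (X3) → no; 1× O (X1) → no; 1× O (X2) → match; 1× S (X2) → match; 1× Cl (X1) → no.
Summing the matching environments: 1 + 1 = 2 matching atoms.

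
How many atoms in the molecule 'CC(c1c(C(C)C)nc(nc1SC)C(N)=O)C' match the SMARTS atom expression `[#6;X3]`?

5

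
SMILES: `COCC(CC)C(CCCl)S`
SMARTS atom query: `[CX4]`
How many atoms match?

8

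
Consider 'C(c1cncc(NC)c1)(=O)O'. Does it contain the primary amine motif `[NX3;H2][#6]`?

No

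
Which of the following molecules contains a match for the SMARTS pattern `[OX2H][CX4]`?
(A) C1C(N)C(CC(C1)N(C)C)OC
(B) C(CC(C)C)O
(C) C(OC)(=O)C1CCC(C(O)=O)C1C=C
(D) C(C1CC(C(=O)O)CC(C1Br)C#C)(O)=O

[OX2H][CX4] describes a hydroxyl oxygen bound to an sp3 (X4) carbon (an aliphatic alcohol).
(A) has a methoxy ether (-OCH3) but the oxygen has H0 (ether), not H1.
(B) contains a hydroxyl group (-OH), which satisfies every atom and bond constraint.
(C) has a carboxylic acid group (-C(=O)OH) but the -OH is on a CX3 carbonyl carbon, not a CX4 carbon.
(D) has a carboxylic acid group (-C(=O)OH) but the -OH is on a CX3 carbonyl carbon, not a CX4 carbon.
So the answer is (B).

B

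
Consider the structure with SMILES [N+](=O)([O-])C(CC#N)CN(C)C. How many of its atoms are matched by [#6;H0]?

1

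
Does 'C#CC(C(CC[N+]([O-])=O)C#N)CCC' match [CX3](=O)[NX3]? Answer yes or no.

The pattern [CX3](=O)[NX3] describes a carbonyl carbon bonded to a trivalent nitrogen — an amide.
The closest candidate here is a nitrile (-C#N), but the nitrile N is NX1 (triple-bonded), not NX3. No other fragment satisfies the full query, so there is no match.

No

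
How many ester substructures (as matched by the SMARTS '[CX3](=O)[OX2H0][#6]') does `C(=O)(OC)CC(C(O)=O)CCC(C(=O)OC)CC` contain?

2

[CX3](=O)[OX2H0][#6] is the SMARTS for an ester: a carbonyl carbon bonded to an oxygen that is itself bonded to carbon (no H on that O).
The molecule carries 2 separate instances of a methyl-ester group (-C(=O)OCH3) meeting every constraint; each maps to a distinct set of atoms, giving 2 matches.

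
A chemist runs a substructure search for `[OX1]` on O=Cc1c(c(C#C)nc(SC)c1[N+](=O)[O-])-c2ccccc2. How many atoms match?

3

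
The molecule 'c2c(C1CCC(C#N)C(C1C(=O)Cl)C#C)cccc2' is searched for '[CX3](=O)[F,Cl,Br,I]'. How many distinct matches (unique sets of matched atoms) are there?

[CX3](=O)[F,Cl,Br,I] is the SMARTS for an acyl halide: a carbonyl carbon bonded to a halogen.
Exactly one fragment in the molecule meets all constraints, giving 1 match.

1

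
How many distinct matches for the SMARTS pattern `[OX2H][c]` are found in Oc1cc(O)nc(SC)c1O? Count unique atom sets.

[OX2H][c] is the SMARTS for a phenol: a hydroxyl oxygen attached to an aromatic carbon.
The molecule carries 3 separate instances of a hydroxyl group (-OH) meeting every constraint; each maps to a distinct set of atoms, giving 3 matches.

3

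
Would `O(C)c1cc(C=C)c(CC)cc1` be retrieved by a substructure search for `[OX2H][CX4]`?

No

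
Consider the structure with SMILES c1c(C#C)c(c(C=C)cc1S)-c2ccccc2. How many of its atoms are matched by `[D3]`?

5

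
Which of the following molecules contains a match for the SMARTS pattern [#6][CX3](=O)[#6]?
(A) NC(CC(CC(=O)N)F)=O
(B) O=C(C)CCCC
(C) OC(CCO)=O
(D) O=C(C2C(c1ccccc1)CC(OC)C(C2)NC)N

B

[#6][CX3](=O)[#6] describes a carbonyl carbon (no H) flanked by two carbons (a ketone).
(A) has a primary amide (-C(=O)NH2) but one neighbour of the carbonyl carbon is N, not C.
(B) contains an acetyl/ketone group (-C(=O)CH3), which satisfies every atom and bond constraint.
(C) has a carboxylic acid group (-C(=O)OH) but one neighbour of the carbonyl carbon is O, not C.
(D) has a primary amide (-C(=O)NH2) but one neighbour of the carbonyl carbon is N, not C.
So the answer is (B).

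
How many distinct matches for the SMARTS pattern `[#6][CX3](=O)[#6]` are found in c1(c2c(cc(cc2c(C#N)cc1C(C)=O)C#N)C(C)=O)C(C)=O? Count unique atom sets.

3

[#6][CX3](=O)[#6] is the SMARTS for a ketone: a carbonyl carbon (no H) flanked by two carbons.
The molecule carries 3 separate instances of an acetyl/ketone group (-C(=O)CH3) meeting every constraint; each maps to a distinct set of atoms, giving 3 matches.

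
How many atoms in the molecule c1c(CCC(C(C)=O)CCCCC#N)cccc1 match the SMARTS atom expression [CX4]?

8

Check the 18 heavy atoms by environment: 8× C (X4) → match; 6× c (aromatic, X3) → no; 1× C (X3) → no; 1× O (X1) → no; 1× C (X2) → no; 1× N (X1) → no.
That gives 8 matching atoms.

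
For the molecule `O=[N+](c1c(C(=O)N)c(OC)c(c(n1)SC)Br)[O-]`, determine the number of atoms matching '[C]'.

The query [C] means: uppercase C matches aliphatic (non-aromatic) carbon only.
Check the 17 heavy atoms by environment: 1× n (aromatic) → no; 5× c (aromatic) → no; 1× N (charge +1) → no; 1× O (charge -1) → no; 3× O → no; 1× S → no; 3× C → match; 1× N → no; 1× Br → no.
That gives 3 matching atoms.

3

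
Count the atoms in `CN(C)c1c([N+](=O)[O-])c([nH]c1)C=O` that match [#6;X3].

Check the 13 heavy atoms by environment: 1× n (aromatic, X3) → no; 4× c (aromatic, X3) → match; 1× N (charge +1, X3) → no; 1× O (charge -1, X1) → no; 2× O (X1) → no; 1× C (X3) → match; 1× N (X3) → no; 2× C (X4) → no.
Summing the matching environments: 4 + 1 = 5 matching atoms.

5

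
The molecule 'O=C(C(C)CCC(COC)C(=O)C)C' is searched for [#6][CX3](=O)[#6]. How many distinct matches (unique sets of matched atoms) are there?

2

[#6][CX3](=O)[#6] is the SMARTS for a ketone: a carbonyl carbon (no H) flanked by two carbons.
The molecule carries 2 separate instances of an acetyl/ketone group (-C(=O)CH3) meeting every constraint; each maps to a distinct set of atoms, giving 2 matches.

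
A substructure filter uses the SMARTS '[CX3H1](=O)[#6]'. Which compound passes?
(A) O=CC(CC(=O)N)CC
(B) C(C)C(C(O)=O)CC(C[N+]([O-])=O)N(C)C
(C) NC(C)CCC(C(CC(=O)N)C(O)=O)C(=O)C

A

[CX3H1](=O)[#6] describes an sp2 carbon with one H, double-bonded to O and single-bonded to carbon (an aldehyde).
(A) contains an aldehyde (-CHO), which satisfies every atom and bond constraint.
(B) has a carboxylic acid group (-C(=O)OH) but the carbonyl carbon has H0 and is bonded to O, not H1.
(C) has a carboxylic acid group (-C(=O)OH) but the carbonyl carbon has H0 and is bonded to O, not H1.
So the answer is (A).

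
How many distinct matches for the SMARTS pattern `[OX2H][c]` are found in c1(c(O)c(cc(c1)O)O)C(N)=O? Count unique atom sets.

[OX2H][c] is the SMARTS for a phenol: a hydroxyl oxygen attached to an aromatic carbon.
The molecule carries 3 separate instances of a hydroxyl group (-OH) meeting every constraint; each maps to a distinct set of atoms, giving 3 matches.

3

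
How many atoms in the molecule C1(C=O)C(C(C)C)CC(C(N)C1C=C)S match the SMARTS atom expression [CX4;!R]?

3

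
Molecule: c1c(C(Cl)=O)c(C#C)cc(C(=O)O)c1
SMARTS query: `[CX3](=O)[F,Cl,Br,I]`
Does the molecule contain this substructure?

Yes

The pattern [CX3](=O)[F,Cl,Br,I] describes a carbonyl carbon bonded to a halogen — an acyl halide.
The molecule carries an acyl chloride (-C(=O)Cl), whose atoms satisfy every constraint of the query, so the pattern matches.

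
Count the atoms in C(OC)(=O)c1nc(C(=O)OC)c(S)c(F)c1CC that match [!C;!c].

7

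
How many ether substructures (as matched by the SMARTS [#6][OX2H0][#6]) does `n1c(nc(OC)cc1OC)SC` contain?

[#6][OX2H0][#6] is the SMARTS for an ether: an aliphatic oxygen bridging two carbons with no H on the oxygen.
The molecule carries 2 separate instances of a methoxy ether (-OCH3) meeting every constraint; each maps to a distinct set of atoms, giving 2 matches.

2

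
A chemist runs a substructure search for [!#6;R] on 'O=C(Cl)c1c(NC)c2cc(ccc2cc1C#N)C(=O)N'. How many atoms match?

The query [!#6;R] means: non-carbon atom that is part of a ring.
Check the 20 heavy atoms by environment: 10× c (aromatic, in 6-ring) → no; 4× C (acyclic) → no; 3× N (acyclic) → no; 2× O (acyclic) → no; 1× Cl (acyclic) → no.
No environment satisfies the query, so 0 matching atoms.

0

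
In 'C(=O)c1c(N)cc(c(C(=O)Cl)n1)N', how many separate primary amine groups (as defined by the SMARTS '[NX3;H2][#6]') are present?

2

[NX3;H2][#6] is the SMARTS for a primary amine: a trivalent nitrogen with two H attached to carbon.
The molecule carries 2 separate instances of a primary amino group (-NH2) meeting every constraint; each maps to a distinct set of atoms, giving 2 matches.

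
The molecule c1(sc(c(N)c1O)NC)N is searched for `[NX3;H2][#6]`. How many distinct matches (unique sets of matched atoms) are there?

[NX3;H2][#6] is the SMARTS for a primary amine: a trivalent nitrogen with two H attached to carbon.
The molecule carries 2 separate instances of a primary amino group (-NH2) meeting every constraint; each maps to a distinct set of atoms, giving 2 matches.

2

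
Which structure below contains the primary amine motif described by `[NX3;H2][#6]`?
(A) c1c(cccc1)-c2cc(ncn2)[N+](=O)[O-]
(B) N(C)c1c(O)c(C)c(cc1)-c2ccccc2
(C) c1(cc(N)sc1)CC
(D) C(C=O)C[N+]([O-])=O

C

[NX3;H2][#6] describes a trivalent nitrogen with two H attached to carbon (a primary amine).
(A) has a nitro group (-[N+](=O)[O-]) but the nitrogen is [N+] with no H, not NX3H2.
(B) has an N-methylamino group (-NHCH3) but the nitrogen bears two carbons and only one H (H1), not H2.
(C) contains a primary amino group (-NH2), which satisfies every atom and bond constraint.
(D) has a nitro group (-[N+](=O)[O-]) but the nitrogen is [N+] with no H, not NX3H2.
So the answer is (C).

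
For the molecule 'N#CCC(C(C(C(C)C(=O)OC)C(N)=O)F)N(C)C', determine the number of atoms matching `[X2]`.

2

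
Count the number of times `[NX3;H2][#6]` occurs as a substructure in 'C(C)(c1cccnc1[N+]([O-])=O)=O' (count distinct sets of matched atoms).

0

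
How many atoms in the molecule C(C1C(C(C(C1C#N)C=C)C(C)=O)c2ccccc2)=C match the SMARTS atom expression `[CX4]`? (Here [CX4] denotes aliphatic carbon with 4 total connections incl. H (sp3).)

The query [CX4] means: C with X4: aliphatic carbon with exactly 4 total connections (bonds + H).
Check the 20 heavy atoms by environment: 6× C (X4) → match; 5× C (X3) → no; 1× O (X1) → no; 6× c (aromatic, X3) → no; 1× C (X2) → no; 1× N (X1) → no.
That gives 6 matching atoms.

6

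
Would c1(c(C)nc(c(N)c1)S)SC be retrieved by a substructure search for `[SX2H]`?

Yes

The pattern [SX2H] describes an aliphatic sulfur with two connections, one being H — a thiol.
The molecule carries a thiol (-SH), whose atoms satisfy every constraint of the query, so the pattern matches.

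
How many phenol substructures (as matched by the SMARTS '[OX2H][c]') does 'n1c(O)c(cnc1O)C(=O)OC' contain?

[OX2H][c] is the SMARTS for a phenol: a hydroxyl oxygen attached to an aromatic carbon.
The molecule carries 2 separate instances of a hydroxyl group (-OH) meeting every constraint; each maps to a distinct set of atoms, giving 2 matches.

2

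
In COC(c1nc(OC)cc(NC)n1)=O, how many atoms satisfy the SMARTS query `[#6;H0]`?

Check the 14 heavy atoms by environment: 2× n (aromatic, H0) → no; 3× c (aromatic, H0) → match; 1× c (aromatic, H1) → no; 1× C (H0) → match; 3× O (H0) → no; 3× C (H3) → no; 1× N (H1) → no.
Summing the matching environments: 3 + 1 = 4 matching atoms.

4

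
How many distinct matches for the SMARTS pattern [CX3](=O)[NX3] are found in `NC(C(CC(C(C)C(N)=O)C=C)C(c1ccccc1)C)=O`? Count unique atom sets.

[CX3](=O)[NX3] is the SMARTS for an amide: a carbonyl carbon bonded to a trivalent nitrogen.
The molecule carries 2 separate instances of a primary amide (-C(=O)NH2) meeting every constraint; each maps to a distinct set of atoms, giving 2 matches.

2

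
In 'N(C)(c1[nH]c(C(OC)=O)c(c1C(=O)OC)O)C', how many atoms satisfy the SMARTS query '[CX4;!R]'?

4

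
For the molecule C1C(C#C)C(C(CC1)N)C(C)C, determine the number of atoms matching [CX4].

The query [CX4] means: C with X4: aliphatic carbon with exactly 4 total connections (bonds + H).
Check the 12 heavy atoms by environment: 9× C (X4) → match; 2× C (X2) → no; 1× N (X3) → no.
That gives 9 matching atoms.

9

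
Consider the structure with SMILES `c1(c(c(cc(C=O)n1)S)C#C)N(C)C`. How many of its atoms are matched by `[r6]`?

6

The query [r6] means: r6 matches atoms in a six-membered ring.
Check the 14 heavy atoms by environment: 1× n (aromatic, in 6-ring) → match; 5× c (aromatic, in 6-ring) → match; 1× N (acyclic) → no; 5× C (acyclic) → no; 1× O (acyclic) → no; 1× S (acyclic) → no.
Summing the matching environments: 1 + 5 = 6 matching atoms.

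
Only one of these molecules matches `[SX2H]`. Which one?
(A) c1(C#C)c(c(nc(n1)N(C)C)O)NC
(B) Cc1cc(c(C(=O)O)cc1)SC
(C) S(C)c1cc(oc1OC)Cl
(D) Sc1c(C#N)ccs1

D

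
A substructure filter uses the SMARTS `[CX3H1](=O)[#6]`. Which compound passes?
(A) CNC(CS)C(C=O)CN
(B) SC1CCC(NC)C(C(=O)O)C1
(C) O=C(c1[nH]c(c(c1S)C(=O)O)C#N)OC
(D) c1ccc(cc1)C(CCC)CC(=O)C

A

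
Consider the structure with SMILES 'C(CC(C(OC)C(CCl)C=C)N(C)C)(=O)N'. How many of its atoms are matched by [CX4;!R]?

8

The query [CX4;!R] means: aliphatic carbon with four total connections, not in a ring.
Check the 16 heavy atoms by environment: 8× C (X4, acyclic) → match; 3× C (X3, acyclic) → no; 1× Cl (X1, acyclic) → no; 1× O (X1, acyclic) → no; 2× N (X3, acyclic) → no; 1× O (X2, acyclic) → no.
That gives 8 matching atoms.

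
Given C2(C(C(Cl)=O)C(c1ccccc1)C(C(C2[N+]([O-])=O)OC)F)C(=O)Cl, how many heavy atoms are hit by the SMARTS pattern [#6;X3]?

Check the 24 heavy atoms by environment: 7× C (X4) → no; 2× C (X3) → match; 3× O (X1) → no; 2× Cl (X1) → no; 1× O (X2) → no; 1× N (charge +1, X3) → no; 1× O (charge -1, X1) → no; 1× F (X1) → no; 6× c (aromatic, X3) → match.
Summing the matching environments: 2 + 6 = 8 matching atoms.

8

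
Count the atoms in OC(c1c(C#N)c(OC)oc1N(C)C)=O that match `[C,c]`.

9

Check the 15 heavy atoms by environment: 1× o (aromatic) → no; 4× c (aromatic) → match; 2× N → no; 5× C → match; 3× O → no.
Summing the matching environments: 4 + 5 = 9 matching atoms.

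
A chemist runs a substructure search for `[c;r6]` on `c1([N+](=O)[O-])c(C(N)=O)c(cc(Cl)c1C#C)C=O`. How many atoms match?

6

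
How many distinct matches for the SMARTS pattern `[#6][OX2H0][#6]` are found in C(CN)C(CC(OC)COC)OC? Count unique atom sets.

3

[#6][OX2H0][#6] is the SMARTS for an ether: an aliphatic oxygen bridging two carbons with no H on the oxygen.
The molecule carries 3 separate instances of a methoxy ether (-OCH3) meeting every constraint; each maps to a distinct set of atoms, giving 3 matches.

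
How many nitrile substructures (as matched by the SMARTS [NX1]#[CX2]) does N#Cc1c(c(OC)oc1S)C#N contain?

2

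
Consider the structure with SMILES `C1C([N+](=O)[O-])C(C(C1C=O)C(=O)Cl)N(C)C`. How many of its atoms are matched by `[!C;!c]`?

7

The query [!C;!c] means: neither aliphatic nor aromatic carbon — same as [!#6].
Check the 16 heavy atoms by environment: 9× C → no; 3× O → match; 1× Cl → match; 1× N (charge +1) → match; 1× O (charge -1) → match; 1× N → match.
Summing the matching environments: 3 + 1 + 1 + 1 + 1 = 7 matching atoms.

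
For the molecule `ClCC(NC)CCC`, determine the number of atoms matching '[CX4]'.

The query [CX4] means: C with X4: aliphatic carbon with exactly 4 total connections (bonds + H).
Check the 8 heavy atoms by environment: 6× C (X4) → match; 1× N (X3) → no; 1× Cl (X1) → no.
That gives 6 matching atoms.

6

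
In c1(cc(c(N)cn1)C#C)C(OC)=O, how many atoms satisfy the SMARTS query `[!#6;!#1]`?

4

The query [!#6;!#1] means: not carbon and not hydrogen — any heteroatom.
Check the 13 heavy atoms by environment: 1× n (aromatic) → match; 5× c (aromatic) → no; 1× N → match; 4× C → no; 2× O → match.
Summing the matching environments: 1 + 1 + 2 = 4 matching atoms.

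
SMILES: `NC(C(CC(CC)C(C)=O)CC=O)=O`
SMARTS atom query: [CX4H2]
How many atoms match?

3

The query [CX4H2] means: sp3 carbon (X4) with exactly two hydrogens.
Check the 14 heavy atoms by environment: 3× C (H2, X4) → match; 2× C (H1, X4) → no; 2× C (H3, X4) → no; 2× C (H0, X3) → no; 3× O (H0, X1) → no; 1× N (H2, X3) → no; 1× C (H1, X3) → no.
That gives 3 matching atoms.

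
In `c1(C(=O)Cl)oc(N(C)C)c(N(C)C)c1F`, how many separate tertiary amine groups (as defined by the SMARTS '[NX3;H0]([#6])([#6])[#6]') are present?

2

[NX3;H0]([#6])([#6])[#6] is the SMARTS for a tertiary amine: a trivalent nitrogen with no H, bonded to three carbons.
The molecule carries 2 separate instances of a dimethylamino group (-N(CH3)2) meeting every constraint; each maps to a distinct set of atoms, giving 2 matches.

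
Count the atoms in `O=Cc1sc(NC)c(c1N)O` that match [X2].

2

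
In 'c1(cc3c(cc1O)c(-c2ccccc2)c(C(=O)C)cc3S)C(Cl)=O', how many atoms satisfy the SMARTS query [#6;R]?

Check the 24 heavy atoms by environment: 16× c (aromatic, in 6-ring) → match; 1× S (acyclic) → no; 3× C (acyclic) → no; 3× O (acyclic) → no; 1× Cl (acyclic) → no.
That gives 16 matching atoms.

16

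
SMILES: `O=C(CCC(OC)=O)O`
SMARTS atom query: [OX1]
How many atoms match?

2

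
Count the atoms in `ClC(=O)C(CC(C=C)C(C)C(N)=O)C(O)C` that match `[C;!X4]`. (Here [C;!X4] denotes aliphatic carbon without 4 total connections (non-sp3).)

The query [C;!X4] means: aliphatic carbon that does not have four total connections.
Check the 16 heavy atoms by environment: 7× C (X4) → no; 4× C (X3) → match; 2× O (X1) → no; 1× Cl (X1) → no; 1× N (X3) → no; 1× O (X2) → no.
That gives 4 matching atoms.

4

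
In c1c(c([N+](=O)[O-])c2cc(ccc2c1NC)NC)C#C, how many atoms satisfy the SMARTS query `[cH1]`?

4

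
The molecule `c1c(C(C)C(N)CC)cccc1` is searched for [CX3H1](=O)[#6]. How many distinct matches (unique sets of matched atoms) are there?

[CX3H1](=O)[#6] is the SMARTS for an aldehyde: an sp2 carbon with one H, double-bonded to O and single-bonded to carbon.
No fragment in the molecule satisfies every constraint, giving 0 matches.

0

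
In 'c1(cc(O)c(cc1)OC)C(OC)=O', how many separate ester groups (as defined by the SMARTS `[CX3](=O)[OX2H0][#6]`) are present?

[CX3](=O)[OX2H0][#6] is the SMARTS for an ester: a carbonyl carbon bonded to an oxygen that is itself bonded to carbon (no H on that O).
Exactly one fragment in the molecule meets all constraints, giving 1 match.

1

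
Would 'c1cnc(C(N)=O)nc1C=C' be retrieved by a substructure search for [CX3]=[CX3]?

Yes

The pattern [CX3]=[CX3] describes a non-aromatic C=C double bond between two sp2 carbons — an alkene.
The molecule carries a vinyl group (-CH=CH2), whose atoms satisfy every constraint of the query, so the pattern matches.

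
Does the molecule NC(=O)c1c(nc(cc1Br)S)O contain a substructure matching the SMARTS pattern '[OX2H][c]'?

The pattern [OX2H][c] describes a hydroxyl oxygen attached to an aromatic carbon — a phenol.
The molecule carries a hydroxyl group (-OH), whose atoms satisfy every constraint of the query, so the pattern matches.

Yes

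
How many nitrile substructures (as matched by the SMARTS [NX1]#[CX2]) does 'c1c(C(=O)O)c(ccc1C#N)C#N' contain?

2

[NX1]#[CX2] is the SMARTS for a nitrile: a nitrogen triple-bonded to a two-connected carbon.
The molecule carries 2 separate instances of a nitrile (-C#N) meeting every constraint; each maps to a distinct set of atoms, giving 2 matches.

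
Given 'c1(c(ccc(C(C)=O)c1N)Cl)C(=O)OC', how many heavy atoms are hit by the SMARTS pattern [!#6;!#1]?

5

The query [!#6;!#1] means: not carbon and not hydrogen — any heteroatom.
Check the 15 heavy atoms by environment: 6× c (aromatic) → no; 4× C → no; 3× O → match; 1× Cl → match; 1× N → match.
Summing the matching environments: 3 + 1 + 1 = 5 matching atoms.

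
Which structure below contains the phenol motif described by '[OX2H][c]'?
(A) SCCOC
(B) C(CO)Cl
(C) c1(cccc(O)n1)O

C

[OX2H][c] describes a hydroxyl oxygen attached to an aromatic carbon (a phenol).
(A) has a methoxy ether (-OCH3) but the oxygen has H0, not H1.
(B) has a hydroxyl group (-OH) but the -OH is on an aliphatic carbon, not an aromatic c.
(C) contains a hydroxyl group (-OH), which satisfies every atom and bond constraint.
So the answer is (C).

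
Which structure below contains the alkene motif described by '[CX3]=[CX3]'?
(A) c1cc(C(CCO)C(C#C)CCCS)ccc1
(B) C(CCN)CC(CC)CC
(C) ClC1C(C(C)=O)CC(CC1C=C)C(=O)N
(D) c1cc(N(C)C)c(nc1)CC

[CX3]=[CX3] describes a non-aromatic C=C double bond between two sp2 carbons (an alkene).
(A) has an ethynyl group (-C#CH) but the C-C bond is a triple bond, not a double bond.
(B) has an ethyl group (-CH2CH3) but its C-C bond is a single bond between CX4 carbons, not CX3=CX3.
(C) contains a vinyl group (-CH=CH2), which satisfies every atom and bond constraint.
(D) has an ethyl group (-CH2CH3) but its C-C bond is a single bond between CX4 carbons, not CX3=CX3.
So the answer is (C).

C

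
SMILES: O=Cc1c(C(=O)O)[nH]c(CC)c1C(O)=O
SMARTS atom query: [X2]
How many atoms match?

2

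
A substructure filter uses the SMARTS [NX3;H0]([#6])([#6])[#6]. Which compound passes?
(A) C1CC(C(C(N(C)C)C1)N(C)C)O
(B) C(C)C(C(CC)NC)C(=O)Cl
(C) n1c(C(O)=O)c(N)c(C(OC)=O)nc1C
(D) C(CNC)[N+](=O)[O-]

[NX3;H0]([#6])([#6])[#6] describes a trivalent nitrogen with no H, bonded to three carbons (a tertiary amine).
(A) contains a dimethylamino group (-N(CH3)2), which satisfies every atom and bond constraint.
(B) has an N-methylamino group (-NHCH3) but the nitrogen still has one H (H1), not H0.
(C) has a primary amino group (-NH2) but the nitrogen has H2, not H0 with three carbons.
(D) has an N-methylamino group (-NHCH3) but the nitrogen still has one H (H1), not H0.
So the answer is (A).

A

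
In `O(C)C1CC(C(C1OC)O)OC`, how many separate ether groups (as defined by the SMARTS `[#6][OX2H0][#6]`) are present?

[#6][OX2H0][#6] is the SMARTS for an ether: an aliphatic oxygen bridging two carbons with no H on the oxygen.
The molecule carries 3 separate instances of a methoxy ether (-OCH3) meeting every constraint; each maps to a distinct set of atoms, giving 3 matches.

3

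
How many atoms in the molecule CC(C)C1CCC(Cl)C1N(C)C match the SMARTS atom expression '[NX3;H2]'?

0

Check the 12 heavy atoms by environment: 2× C (H2, X4) → no; 4× C (H1, X4) → no; 1× N (H0, X3) → no; 4× C (H3, X4) → no; 1× Cl (H0, X1) → no.
No environment satisfies the query, so 0 matching atoms.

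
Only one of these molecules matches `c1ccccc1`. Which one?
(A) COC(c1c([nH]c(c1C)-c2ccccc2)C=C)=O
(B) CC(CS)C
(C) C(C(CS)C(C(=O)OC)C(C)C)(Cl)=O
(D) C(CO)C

A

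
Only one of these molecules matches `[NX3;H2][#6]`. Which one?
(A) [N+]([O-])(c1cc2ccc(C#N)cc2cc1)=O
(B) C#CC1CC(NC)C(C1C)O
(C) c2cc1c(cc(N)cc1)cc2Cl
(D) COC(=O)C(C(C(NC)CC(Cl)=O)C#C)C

C

[NX3;H2][#6] describes a trivalent nitrogen with two H attached to carbon (a primary amine).
(A) has a nitrile (-C#N) but the nitrogen is NX1 (triple-bonded), not NX3 with two H.
(B) has an N-methylamino group (-NHCH3) but the nitrogen bears two carbons and only one H (H1), not H2.
(C) contains a primary amino group (-NH2), which satisfies every atom and bond constraint.
(D) has an N-methylamino group (-NHCH3) but the nitrogen bears two carbons and only one H (H1), not H2.
So the answer is (C).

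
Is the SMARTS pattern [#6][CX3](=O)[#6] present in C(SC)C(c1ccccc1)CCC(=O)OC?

The pattern [#6][CX3](=O)[#6] describes a carbonyl carbon (no H) flanked by two carbons — a ketone.
The closest candidate here is a methyl-ester group (-C(=O)OCH3), but one neighbour of the carbonyl carbon is O, not C. No other fragment satisfies the full query, so there is no match.

No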